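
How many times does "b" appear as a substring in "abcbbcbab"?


Searching for "b" in "abcbbcbab"
Scanning each position:
  Position 0: "a" => no
  Position 1: "b" => MATCH
  Position 2: "c" => no
  Position 3: "b" => MATCH
  Position 4: "b" => MATCH
  Position 5: "c" => no
  Position 6: "b" => MATCH
  Position 7: "a" => no
  Position 8: "b" => MATCH
Total occurrences: 5

5


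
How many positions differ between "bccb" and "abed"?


Comparing "bccb" and "abed" position by position:
  Position 0: 'b' vs 'a' => DIFFER
  Position 1: 'c' vs 'b' => DIFFER
  Position 2: 'c' vs 'e' => DIFFER
  Position 3: 'b' vs 'd' => DIFFER
Positions that differ: 4

4


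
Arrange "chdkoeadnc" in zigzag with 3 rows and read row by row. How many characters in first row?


Zigzag "chdkoeadnc" into 3 rows:
Placing characters:
  'c' => row 0
  'h' => row 1
  'd' => row 2
  'k' => row 1
  'o' => row 0
  'e' => row 1
  'a' => row 2
  'd' => row 1
  'n' => row 0
  'c' => row 1
Rows:
  Row 0: "con"
  Row 1: "hkedc"
  Row 2: "da"
First row length: 3

3


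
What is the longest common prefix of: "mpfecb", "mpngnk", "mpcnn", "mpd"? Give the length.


Words: mpfecb, mpngnk, mpcnn, mpd
  Position 0: all 'm' => match
  Position 1: all 'p' => match
  Position 2: ('f', 'n', 'c', 'd') => mismatch, stop
LCP = "mp" (length 2)

2


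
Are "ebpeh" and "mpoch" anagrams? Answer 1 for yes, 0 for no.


Strings: "ebpeh", "mpoch"
Sorted first:  beehp
Sorted second: chmop
Differ at position 0: 'b' vs 'c' => not anagrams

0


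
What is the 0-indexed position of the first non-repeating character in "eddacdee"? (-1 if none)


Input: eddacdee
Character frequencies:
  'a': 1
  'c': 1
  'd': 3
  'e': 3
Scanning left to right for freq == 1:
  Position 0 ('e'): freq=3, skip
  Position 1 ('d'): freq=3, skip
  Position 2 ('d'): freq=3, skip
  Position 3 ('a'): unique! => answer = 3

3


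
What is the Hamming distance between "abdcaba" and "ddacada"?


Comparing "abdcaba" and "ddacada" position by position:
  Position 0: 'a' vs 'd' => differ
  Position 1: 'b' vs 'd' => differ
  Position 2: 'd' vs 'a' => differ
  Position 3: 'c' vs 'c' => same
  Position 4: 'a' vs 'a' => same
  Position 5: 'b' vs 'd' => differ
  Position 6: 'a' vs 'a' => same
Total differences (Hamming distance): 4

4


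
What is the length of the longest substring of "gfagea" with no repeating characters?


Input: "gfagea"
Sliding window (track last position of each char):
  Position 0 ('g'): window [0,0] length 1 -- new best
  Position 1 ('f'): window [0,1] length 2 -- new best
  Position 2 ('a'): window [0,2] length 3 -- new best
  Position 3 ('g'): repeat (last at 0), move window start to 1
  Position 3 ('g'): window [1,3] length 3
  Position 4 ('e'): window [1,4] length 4 -- new best
  Position 5 ('a'): repeat (last at 2), move window start to 3
  Position 5 ('a'): window [3,5] length 3
Longest substring with no repeats: "fage" with length 4

4


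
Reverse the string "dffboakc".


Input: dffboakc
Reading characters right to left:
  Position 7: 'c'
  Position 6: 'k'
  Position 5: 'a'
  Position 4: 'o'
  Position 3: 'b'
  Position 2: 'f'
  Position 1: 'f'
  Position 0: 'd'
Reversed: ckaobffd

ckaobffd


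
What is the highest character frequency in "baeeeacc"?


Input: baeeeacc
Character counts:
  'a': 2
  'b': 1
  'c': 2
  'e': 3
Maximum frequency: 3

3


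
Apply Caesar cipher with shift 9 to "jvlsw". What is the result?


Caesar cipher: shift "jvlsw" by 9
  'j' (pos 9) + 9 = pos 18 = 's'
  'v' (pos 21) + 9 = pos 4 = 'e'
  'l' (pos 11) + 9 = pos 20 = 'u'
  's' (pos 18) + 9 = pos 1 = 'b'
  'w' (pos 22) + 9 = pos 5 = 'f'
Result: seubf

seubf


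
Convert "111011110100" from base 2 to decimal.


Input: "111011110100" in base 2
Positional expansion:
  Digit '1' (value 1) x 2^11 = 2048
  Digit '1' (value 1) x 2^10 = 1024
  Digit '1' (value 1) x 2^9 = 512
  Digit '0' (value 0) x 2^8 = 0
  Digit '1' (value 1) x 2^7 = 128
  Digit '1' (value 1) x 2^6 = 64
  Digit '1' (value 1) x 2^5 = 32
  Digit '1' (value 1) x 2^4 = 16
  Digit '0' (value 0) x 2^3 = 0
  Digit '1' (value 1) x 2^2 = 4
  Digit '0' (value 0) x 2^1 = 0
  Digit '0' (value 0) x 2^0 = 0
Sum = 3828

3828


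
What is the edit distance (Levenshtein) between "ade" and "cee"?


Computing edit distance: "ade" -> "cee"
DP table:
           c    e    e
      0    1    2    3
  a   1    1    2    3
  d   2    2    2    3
  e   3    3    2    2
Edit distance = dp[3][3] = 2

2


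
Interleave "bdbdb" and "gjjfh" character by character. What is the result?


Interleaving "bdbdb" and "gjjfh":
  Position 0: 'b' from first, 'g' from second => "bg"
  Position 1: 'd' from first, 'j' from second => "dj"
  Position 2: 'b' from first, 'j' from second => "bj"
  Position 3: 'd' from first, 'f' from second => "df"
  Position 4: 'b' from first, 'h' from second => "bh"
Result: bgdjbjdfbh

bgdjbjdfbh


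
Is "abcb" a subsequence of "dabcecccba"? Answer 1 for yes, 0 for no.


Check if "abcb" is a subsequence of "dabcecccba"
Greedy scan:
  Position 0 ('d'): no match needed
  Position 1 ('a'): matches sub[0] = 'a'
  Position 2 ('b'): matches sub[1] = 'b'
  Position 3 ('c'): matches sub[2] = 'c'
  Position 4 ('e'): no match needed
  Position 5 ('c'): no match needed
  Position 6 ('c'): no match needed
  Position 7 ('c'): no match needed
  Position 8 ('b'): matches sub[3] = 'b'
  Position 9 ('a'): no match needed
All 4 characters matched => is a subsequence

1


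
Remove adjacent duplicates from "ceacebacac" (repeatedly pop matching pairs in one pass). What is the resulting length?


Input: ceacebacac
Stack-based adjacent duplicate removal:
  Read 'c': push. Stack: c
  Read 'e': push. Stack: ce
  Read 'a': push. Stack: cea
  Read 'c': push. Stack: ceac
  Read 'e': push. Stack: ceace
  Read 'b': push. Stack: ceaceb
  Read 'a': push. Stack: ceaceba
  Read 'c': push. Stack: ceacebac
  Read 'a': push. Stack: ceacebaca
  Read 'c': push. Stack: ceacebacac
Final stack: "ceacebacac" (length 10)

10


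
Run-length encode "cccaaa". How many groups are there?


Input: cccaaa
Scanning for consecutive runs:
  Group 1: 'c' x 3 (positions 0-2)
  Group 2: 'a' x 3 (positions 3-5)
Total groups: 2

2


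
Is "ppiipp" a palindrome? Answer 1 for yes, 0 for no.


Input: ppiipp
Reversed: ppiipp
  Compare pos 0 ('p') with pos 5 ('p'): match
  Compare pos 1 ('p') with pos 4 ('p'): match
  Compare pos 2 ('i') with pos 3 ('i'): match
Result: palindrome

1


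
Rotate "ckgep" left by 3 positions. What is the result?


Input: "ckgep", rotate left by 3
First 3 characters: "ckg"
Remaining characters: "ep"
Concatenate remaining + first: "ep" + "ckg" = "epckg"

epckg


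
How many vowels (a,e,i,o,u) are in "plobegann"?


Input: plobegann
Checking each character:
  'p' at position 0: consonant
  'l' at position 1: consonant
  'o' at position 2: vowel (running total: 1)
  'b' at position 3: consonant
  'e' at position 4: vowel (running total: 2)
  'g' at position 5: consonant
  'a' at position 6: vowel (running total: 3)
  'n' at position 7: consonant
  'n' at position 8: consonant
Total vowels: 3

3


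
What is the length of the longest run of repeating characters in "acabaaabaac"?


Input: "acabaaabaac"
Scanning for longest run:
  Position 1 ('c'): new char, reset run to 1
  Position 2 ('a'): new char, reset run to 1
  Position 3 ('b'): new char, reset run to 1
  Position 4 ('a'): new char, reset run to 1
  Position 5 ('a'): continues run of 'a', length=2
  Position 6 ('a'): continues run of 'a', length=3
  Position 7 ('b'): new char, reset run to 1
  Position 8 ('a'): new char, reset run to 1
  Position 9 ('a'): continues run of 'a', length=2
  Position 10 ('c'): new char, reset run to 1
Longest run: 'a' with length 3

3


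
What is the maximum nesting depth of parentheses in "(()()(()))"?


Input: "(()()(()))"
Tracking depth:
  Position 0 '(': depth becomes 1
  Position 1 '(': depth becomes 2
  Position 2 ')': depth becomes 1
  Position 3 '(': depth becomes 2
  Position 4 ')': depth becomes 1
  Position 5 '(': depth becomes 2
  Position 6 '(': depth becomes 3
  Position 7 ')': depth becomes 2
  Position 8 ')': depth becomes 1
  Position 9 ')': depth becomes 0
Maximum depth reached: 3

3


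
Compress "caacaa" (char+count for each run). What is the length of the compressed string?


Input: caacaa
Runs:
  'c' x 1 => "c1"
  'a' x 2 => "a2"
  'c' x 1 => "c1"
  'a' x 2 => "a2"
Compressed: "c1a2c1a2"
Compressed length: 8

8


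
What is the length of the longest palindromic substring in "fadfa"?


Input: "fadfa"
Checking substrings for palindromes:
  No multi-char palindromic substrings found
Longest palindromic substring: "f" with length 1

1


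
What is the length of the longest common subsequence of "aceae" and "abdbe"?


LCS of "aceae" and "abdbe"
DP table:
           a    b    d    b    e
      0    0    0    0    0    0
  a   0    1    1    1    1    1
  c   0    1    1    1    1    1
  e   0    1    1    1    1    2
  a   0    1    1    1    1    2
  e   0    1    1    1    1    2
LCS length = dp[5][5] = 2

2


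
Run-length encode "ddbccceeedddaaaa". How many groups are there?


Input: ddbccceeedddaaaa
Scanning for consecutive runs:
  Group 1: 'd' x 2 (positions 0-1)
  Group 2: 'b' x 1 (positions 2-2)
  Group 3: 'c' x 3 (positions 3-5)
  Group 4: 'e' x 3 (positions 6-8)
  Group 5: 'd' x 3 (positions 9-11)
  Group 6: 'a' x 4 (positions 12-15)
Total groups: 6

6


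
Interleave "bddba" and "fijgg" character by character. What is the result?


Interleaving "bddba" and "fijgg":
  Position 0: 'b' from first, 'f' from second => "bf"
  Position 1: 'd' from first, 'i' from second => "di"
  Position 2: 'd' from first, 'j' from second => "dj"
  Position 3: 'b' from first, 'g' from second => "bg"
  Position 4: 'a' from first, 'g' from second => "ag"
Result: bfdidjbgag

bfdidjbgag


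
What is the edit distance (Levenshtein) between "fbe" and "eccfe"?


Computing edit distance: "fbe" -> "eccfe"
DP table:
           e    c    c    f    e
      0    1    2    3    4    5
  f   1    1    2    3    3    4
  b   2    2    2    3    4    4
  e   3    2    3    3    4    4
Edit distance = dp[3][5] = 4

4


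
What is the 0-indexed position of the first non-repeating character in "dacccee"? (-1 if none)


Input: dacccee
Character frequencies:
  'a': 1
  'c': 3
  'd': 1
  'e': 2
Scanning left to right for freq == 1:
  Position 0 ('d'): unique! => answer = 0

0


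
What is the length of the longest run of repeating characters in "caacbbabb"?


Input: "caacbbabb"
Scanning for longest run:
  Position 1 ('a'): new char, reset run to 1
  Position 2 ('a'): continues run of 'a', length=2
  Position 3 ('c'): new char, reset run to 1
  Position 4 ('b'): new char, reset run to 1
  Position 5 ('b'): continues run of 'b', length=2
  Position 6 ('a'): new char, reset run to 1
  Position 7 ('b'): new char, reset run to 1
  Position 8 ('b'): continues run of 'b', length=2
Longest run: 'a' with length 2

2


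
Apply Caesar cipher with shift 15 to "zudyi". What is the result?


Caesar cipher: shift "zudyi" by 15
  'z' (pos 25) + 15 = pos 14 = 'o'
  'u' (pos 20) + 15 = pos 9 = 'j'
  'd' (pos 3) + 15 = pos 18 = 's'
  'y' (pos 24) + 15 = pos 13 = 'n'
  'i' (pos 8) + 15 = pos 23 = 'x'
Result: ojsnx

ojsnx


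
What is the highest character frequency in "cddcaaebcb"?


Input: cddcaaebcb
Character counts:
  'a': 2
  'b': 2
  'c': 3
  'd': 2
  'e': 1
Maximum frequency: 3

3


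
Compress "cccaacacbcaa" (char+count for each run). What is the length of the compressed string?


Input: cccaacacbcaa
Runs:
  'c' x 3 => "c3"
  'a' x 2 => "a2"
  'c' x 1 => "c1"
  'a' x 1 => "a1"
  'c' x 1 => "c1"
  'b' x 1 => "b1"
  'c' x 1 => "c1"
  'a' x 2 => "a2"
Compressed: "c3a2c1a1c1b1c1a2"
Compressed length: 16

16


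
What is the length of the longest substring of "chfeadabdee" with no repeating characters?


Input: "chfeadabdee"
Sliding window (track last position of each char):
  Position 0 ('c'): window [0,0] length 1 -- new best
  Position 1 ('h'): window [0,1] length 2 -- new best
  Position 2 ('f'): window [0,2] length 3 -- new best
  Position 3 ('e'): window [0,3] length 4 -- new best
  Position 4 ('a'): window [0,4] length 5 -- new best
  Position 5 ('d'): window [0,5] length 6 -- new best
  Position 6 ('a'): repeat (last at 4), move window start to 5
  Position 6 ('a'): window [5,6] length 2
  Position 7 ('b'): window [5,7] length 3
  Position 8 ('d'): repeat (last at 5), move window start to 6
  Position 8 ('d'): window [6,8] length 3
  Position 9 ('e'): window [6,9] length 4
  Position 10 ('e'): repeat (last at 9), move window start to 10
  Position 10 ('e'): window [10,10] length 1
Longest substring with no repeats: "chfead" with length 6

6


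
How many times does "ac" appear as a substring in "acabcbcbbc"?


Searching for "ac" in "acabcbcbbc"
Scanning each position:
  Position 0: "ac" => MATCH
  Position 1: "ca" => no
  Position 2: "ab" => no
  Position 3: "bc" => no
  Position 4: "cb" => no
  Position 5: "bc" => no
  Position 6: "cb" => no
  Position 7: "bb" => no
  Position 8: "bc" => no
Total occurrences: 1

1


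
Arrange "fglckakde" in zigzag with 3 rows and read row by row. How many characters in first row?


Zigzag "fglckakde" into 3 rows:
Placing characters:
  'f' => row 0
  'g' => row 1
  'l' => row 2
  'c' => row 1
  'k' => row 0
  'a' => row 1
  'k' => row 2
  'd' => row 1
  'e' => row 0
Rows:
  Row 0: "fke"
  Row 1: "gcad"
  Row 2: "lk"
First row length: 3

3


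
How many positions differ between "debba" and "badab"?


Comparing "debba" and "badab" position by position:
  Position 0: 'd' vs 'b' => DIFFER
  Position 1: 'e' vs 'a' => DIFFER
  Position 2: 'b' vs 'd' => DIFFER
  Position 3: 'b' vs 'a' => DIFFER
  Position 4: 'a' vs 'b' => DIFFER
Positions that differ: 5

5


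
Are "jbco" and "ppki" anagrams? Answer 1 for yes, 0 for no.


Strings: "jbco", "ppki"
Sorted first:  bcjo
Sorted second: ikpp
Differ at position 0: 'b' vs 'i' => not anagrams

0


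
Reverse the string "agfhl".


Input: agfhl
Reading characters right to left:
  Position 4: 'l'
  Position 3: 'h'
  Position 2: 'f'
  Position 1: 'g'
  Position 0: 'a'
Reversed: lhfga

lhfga


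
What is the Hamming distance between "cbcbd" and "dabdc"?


Comparing "cbcbd" and "dabdc" position by position:
  Position 0: 'c' vs 'd' => differ
  Position 1: 'b' vs 'a' => differ
  Position 2: 'c' vs 'b' => differ
  Position 3: 'b' vs 'd' => differ
  Position 4: 'd' vs 'c' => differ
Total differences (Hamming distance): 5

5


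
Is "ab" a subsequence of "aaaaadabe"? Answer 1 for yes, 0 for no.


Check if "ab" is a subsequence of "aaaaadabe"
Greedy scan:
  Position 0 ('a'): matches sub[0] = 'a'
  Position 1 ('a'): no match needed
  Position 2 ('a'): no match needed
  Position 3 ('a'): no match needed
  Position 4 ('a'): no match needed
  Position 5 ('d'): no match needed
  Position 6 ('a'): no match needed
  Position 7 ('b'): matches sub[1] = 'b'
  Position 8 ('e'): no match needed
All 2 characters matched => is a subsequence

1


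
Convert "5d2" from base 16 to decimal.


Input: "5d2" in base 16
Positional expansion:
  Digit '5' (value 5) x 16^2 = 1280
  Digit 'd' (value 13) x 16^1 = 208
  Digit '2' (value 2) x 16^0 = 2
Sum = 1490

1490


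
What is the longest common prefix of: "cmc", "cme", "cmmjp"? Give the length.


Words: cmc, cme, cmmjp
  Position 0: all 'c' => match
  Position 1: all 'm' => match
  Position 2: ('c', 'e', 'm') => mismatch, stop
LCP = "cm" (length 2)

2


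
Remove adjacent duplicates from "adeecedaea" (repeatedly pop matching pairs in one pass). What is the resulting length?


Input: adeecedaea
Stack-based adjacent duplicate removal:
  Read 'a': push. Stack: a
  Read 'd': push. Stack: ad
  Read 'e': push. Stack: ade
  Read 'e': matches stack top 'e' => pop. Stack: ad
  Read 'c': push. Stack: adc
  Read 'e': push. Stack: adce
  Read 'd': push. Stack: adced
  Read 'a': push. Stack: adceda
  Read 'e': push. Stack: adcedae
  Read 'a': push. Stack: adcedaea
Final stack: "adcedaea" (length 8)

8


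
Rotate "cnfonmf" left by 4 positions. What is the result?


Input: "cnfonmf", rotate left by 4
First 4 characters: "cnfo"
Remaining characters: "nmf"
Concatenate remaining + first: "nmf" + "cnfo" = "nmfcnfo"

nmfcnfo


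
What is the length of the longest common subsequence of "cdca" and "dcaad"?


LCS of "cdca" and "dcaad"
DP table:
           d    c    a    a    d
      0    0    0    0    0    0
  c   0    0    1    1    1    1
  d   0    1    1    1    1    2
  c   0    1    2    2    2    2
  a   0    1    2    3    3    3
LCS length = dp[4][5] = 3

3


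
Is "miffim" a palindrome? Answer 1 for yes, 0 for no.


Input: miffim
Reversed: miffim
  Compare pos 0 ('m') with pos 5 ('m'): match
  Compare pos 1 ('i') with pos 4 ('i'): match
  Compare pos 2 ('f') with pos 3 ('f'): match
Result: palindrome

1


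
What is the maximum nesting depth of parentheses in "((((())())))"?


Input: "((((())())))"
Tracking depth:
  Position 0 '(': depth becomes 1
  Position 1 '(': depth becomes 2
  Position 2 '(': depth becomes 3
  Position 3 '(': depth becomes 4
  Position 4 '(': depth becomes 5
  Position 5 ')': depth becomes 4
  Position 6 ')': depth becomes 3
  Position 7 '(': depth becomes 4
  Position 8 ')': depth becomes 3
  Position 9 ')': depth becomes 2
  Position 10 ')': depth becomes 1
  Position 11 ')': depth becomes 0
Maximum depth reached: 5

5


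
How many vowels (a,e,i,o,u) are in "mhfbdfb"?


Input: mhfbdfb
Checking each character:
  'm' at position 0: consonant
  'h' at position 1: consonant
  'f' at position 2: consonant
  'b' at position 3: consonant
  'd' at position 4: consonant
  'f' at position 5: consonant
  'b' at position 6: consonant
Total vowels: 0

0


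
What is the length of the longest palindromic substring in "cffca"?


Input: "cffca"
Checking substrings for palindromes:
  [0:4] "cffc" (len 4) => palindrome
  [1:3] "ff" (len 2) => palindrome
Longest palindromic substring: "cffc" with length 4

4


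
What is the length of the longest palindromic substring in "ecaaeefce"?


Input: "ecaaeefce"
Checking substrings for palindromes:
  [2:4] "aa" (len 2) => palindrome
  [4:6] "ee" (len 2) => palindrome
Longest palindromic substring: "aa" with length 2

2


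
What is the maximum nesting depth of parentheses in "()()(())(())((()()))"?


Input: "()()(())(())((()()))"
Tracking depth:
  Position 0 '(': depth becomes 1
  Position 1 ')': depth becomes 0
  Position 2 '(': depth becomes 1
  Position 3 ')': depth becomes 0
  Position 4 '(': depth becomes 1
  Position 5 '(': depth becomes 2
  Position 6 ')': depth becomes 1
  Position 7 ')': depth becomes 0
  Position 8 '(': depth becomes 1
  Position 9 '(': depth becomes 2
  Position 10 ')': depth becomes 1
  Position 11 ')': depth becomes 0
  Position 12 '(': depth becomes 1
  Position 13 '(': depth becomes 2
  Position 14 '(': depth becomes 3
  Position 15 ')': depth becomes 2
  Position 16 '(': depth becomes 3
  Position 17 ')': depth becomes 2
  Position 18 ')': depth becomes 1
  Position 19 ')': depth becomes 0
Maximum depth reached: 3

3


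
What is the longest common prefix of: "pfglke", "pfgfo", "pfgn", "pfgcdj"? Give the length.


Words: pfglke, pfgfo, pfgn, pfgcdj
  Position 0: all 'p' => match
  Position 1: all 'f' => match
  Position 2: all 'g' => match
  Position 3: ('l', 'f', 'n', 'c') => mismatch, stop
LCP = "pfg" (length 3)

3


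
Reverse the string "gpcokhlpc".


Input: gpcokhlpc
Reading characters right to left:
  Position 8: 'c'
  Position 7: 'p'
  Position 6: 'l'
  Position 5: 'h'
  Position 4: 'k'
  Position 3: 'o'
  Position 2: 'c'
  Position 1: 'p'
  Position 0: 'g'
Reversed: cplhkocpg

cplhkocpg


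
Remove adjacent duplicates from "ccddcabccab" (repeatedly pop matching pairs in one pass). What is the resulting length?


Input: ccddcabccab
Stack-based adjacent duplicate removal:
  Read 'c': push. Stack: c
  Read 'c': matches stack top 'c' => pop. Stack: (empty)
  Read 'd': push. Stack: d
  Read 'd': matches stack top 'd' => pop. Stack: (empty)
  Read 'c': push. Stack: c
  Read 'a': push. Stack: ca
  Read 'b': push. Stack: cab
  Read 'c': push. Stack: cabc
  Read 'c': matches stack top 'c' => pop. Stack: cab
  Read 'a': push. Stack: caba
  Read 'b': push. Stack: cabab
Final stack: "cabab" (length 5)

5


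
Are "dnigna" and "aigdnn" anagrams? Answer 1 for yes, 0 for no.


Strings: "dnigna", "aigdnn"
Sorted first:  adginn
Sorted second: adginn
Sorted forms match => anagrams

1


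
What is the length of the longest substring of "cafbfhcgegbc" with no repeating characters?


Input: "cafbfhcgegbc"
Sliding window (track last position of each char):
  Position 0 ('c'): window [0,0] length 1 -- new best
  Position 1 ('a'): window [0,1] length 2 -- new best
  Position 2 ('f'): window [0,2] length 3 -- new best
  Position 3 ('b'): window [0,3] length 4 -- new best
  Position 4 ('f'): repeat (last at 2), move window start to 3
  Position 4 ('f'): window [3,4] length 2
  Position 5 ('h'): window [3,5] length 3
  Position 6 ('c'): window [3,6] length 4
  Position 7 ('g'): window [3,7] length 5 -- new best
  Position 8 ('e'): window [3,8] length 6 -- new best
  Position 9 ('g'): repeat (last at 7), move window start to 8
  Position 9 ('g'): window [8,9] length 2
  Position 10 ('b'): window [8,10] length 3
  Position 11 ('c'): window [8,11] length 4
Longest substring with no repeats: "bfhcge" with length 6

6


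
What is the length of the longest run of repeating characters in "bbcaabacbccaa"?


Input: "bbcaabacbccaa"
Scanning for longest run:
  Position 1 ('b'): continues run of 'b', length=2
  Position 2 ('c'): new char, reset run to 1
  Position 3 ('a'): new char, reset run to 1
  Position 4 ('a'): continues run of 'a', length=2
  Position 5 ('b'): new char, reset run to 1
  Position 6 ('a'): new char, reset run to 1
  Position 7 ('c'): new char, reset run to 1
  Position 8 ('b'): new char, reset run to 1
  Position 9 ('c'): new char, reset run to 1
  Position 10 ('c'): continues run of 'c', length=2
  Position 11 ('a'): new char, reset run to 1
  Position 12 ('a'): continues run of 'a', length=2
Longest run: 'b' with length 2

2


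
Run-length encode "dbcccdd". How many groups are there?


Input: dbcccdd
Scanning for consecutive runs:
  Group 1: 'd' x 1 (positions 0-0)
  Group 2: 'b' x 1 (positions 1-1)
  Group 3: 'c' x 3 (positions 2-4)
  Group 4: 'd' x 2 (positions 5-6)
Total groups: 4

4


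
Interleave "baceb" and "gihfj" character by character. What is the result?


Interleaving "baceb" and "gihfj":
  Position 0: 'b' from first, 'g' from second => "bg"
  Position 1: 'a' from first, 'i' from second => "ai"
  Position 2: 'c' from first, 'h' from second => "ch"
  Position 3: 'e' from first, 'f' from second => "ef"
  Position 4: 'b' from first, 'j' from second => "bj"
Result: bgaichefbj

bgaichefbj


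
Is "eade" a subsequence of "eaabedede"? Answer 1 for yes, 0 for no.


Check if "eade" is a subsequence of "eaabedede"
Greedy scan:
  Position 0 ('e'): matches sub[0] = 'e'
  Position 1 ('a'): matches sub[1] = 'a'
  Position 2 ('a'): no match needed
  Position 3 ('b'): no match needed
  Position 4 ('e'): no match needed
  Position 5 ('d'): matches sub[2] = 'd'
  Position 6 ('e'): matches sub[3] = 'e'
  Position 7 ('d'): no match needed
  Position 8 ('e'): no match needed
All 4 characters matched => is a subsequence

1


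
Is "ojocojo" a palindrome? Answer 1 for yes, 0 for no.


Input: ojocojo
Reversed: ojocojo
  Compare pos 0 ('o') with pos 6 ('o'): match
  Compare pos 1 ('j') with pos 5 ('j'): match
  Compare pos 2 ('o') with pos 4 ('o'): match
Result: palindrome

1


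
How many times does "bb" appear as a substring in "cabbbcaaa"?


Searching for "bb" in "cabbbcaaa"
Scanning each position:
  Position 0: "ca" => no
  Position 1: "ab" => no
  Position 2: "bb" => MATCH
  Position 3: "bb" => MATCH
  Position 4: "bc" => no
  Position 5: "ca" => no
  Position 6: "aa" => no
  Position 7: "aa" => no
Total occurrences: 2

2


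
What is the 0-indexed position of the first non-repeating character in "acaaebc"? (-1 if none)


Input: acaaebc
Character frequencies:
  'a': 3
  'b': 1
  'c': 2
  'e': 1
Scanning left to right for freq == 1:
  Position 0 ('a'): freq=3, skip
  Position 1 ('c'): freq=2, skip
  Position 2 ('a'): freq=3, skip
  Position 3 ('a'): freq=3, skip
  Position 4 ('e'): unique! => answer = 4

4


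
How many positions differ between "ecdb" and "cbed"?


Comparing "ecdb" and "cbed" position by position:
  Position 0: 'e' vs 'c' => DIFFER
  Position 1: 'c' vs 'b' => DIFFER
  Position 2: 'd' vs 'e' => DIFFER
  Position 3: 'b' vs 'd' => DIFFER
Positions that differ: 4

4


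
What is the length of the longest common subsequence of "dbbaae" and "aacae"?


LCS of "dbbaae" and "aacae"
DP table:
           a    a    c    a    e
      0    0    0    0    0    0
  d   0    0    0    0    0    0
  b   0    0    0    0    0    0
  b   0    0    0    0    0    0
  a   0    1    1    1    1    1
  a   0    1    2    2    2    2
  e   0    1    2    2    2    3
LCS length = dp[6][5] = 3

3


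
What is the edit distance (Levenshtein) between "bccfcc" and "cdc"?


Computing edit distance: "bccfcc" -> "cdc"
DP table:
           c    d    c
      0    1    2    3
  b   1    1    2    3
  c   2    1    2    2
  c   3    2    2    2
  f   4    3    3    3
  c   5    4    4    3
  c   6    5    5    4
Edit distance = dp[6][3] = 4

4


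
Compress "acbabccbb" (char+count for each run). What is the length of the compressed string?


Input: acbabccbb
Runs:
  'a' x 1 => "a1"
  'c' x 1 => "c1"
  'b' x 1 => "b1"
  'a' x 1 => "a1"
  'b' x 1 => "b1"
  'c' x 2 => "c2"
  'b' x 2 => "b2"
Compressed: "a1c1b1a1b1c2b2"
Compressed length: 14

14


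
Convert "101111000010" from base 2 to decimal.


Input: "101111000010" in base 2
Positional expansion:
  Digit '1' (value 1) x 2^11 = 2048
  Digit '0' (value 0) x 2^10 = 0
  Digit '1' (value 1) x 2^9 = 512
  Digit '1' (value 1) x 2^8 = 256
  Digit '1' (value 1) x 2^7 = 128
  Digit '1' (value 1) x 2^6 = 64
  Digit '0' (value 0) x 2^5 = 0
  Digit '0' (value 0) x 2^4 = 0
  Digit '0' (value 0) x 2^3 = 0
  Digit '0' (value 0) x 2^2 = 0
  Digit '1' (value 1) x 2^1 = 2
  Digit '0' (value 0) x 2^0 = 0
Sum = 3010

3010


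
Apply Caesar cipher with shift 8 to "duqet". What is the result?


Caesar cipher: shift "duqet" by 8
  'd' (pos 3) + 8 = pos 11 = 'l'
  'u' (pos 20) + 8 = pos 2 = 'c'
  'q' (pos 16) + 8 = pos 24 = 'y'
  'e' (pos 4) + 8 = pos 12 = 'm'
  't' (pos 19) + 8 = pos 1 = 'b'
Result: lcymb

lcymb


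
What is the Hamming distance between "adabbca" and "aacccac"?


Comparing "adabbca" and "aacccac" position by position:
  Position 0: 'a' vs 'a' => same
  Position 1: 'd' vs 'a' => differ
  Position 2: 'a' vs 'c' => differ
  Position 3: 'b' vs 'c' => differ
  Position 4: 'b' vs 'c' => differ
  Position 5: 'c' vs 'a' => differ
  Position 6: 'a' vs 'c' => differ
Total differences (Hamming distance): 6

6


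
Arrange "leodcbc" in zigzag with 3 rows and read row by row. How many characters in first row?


Zigzag "leodcbc" into 3 rows:
Placing characters:
  'l' => row 0
  'e' => row 1
  'o' => row 2
  'd' => row 1
  'c' => row 0
  'b' => row 1
  'c' => row 2
Rows:
  Row 0: "lc"
  Row 1: "edb"
  Row 2: "oc"
First row length: 2

2


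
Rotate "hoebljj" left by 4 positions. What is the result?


Input: "hoebljj", rotate left by 4
First 4 characters: "hoeb"
Remaining characters: "ljj"
Concatenate remaining + first: "ljj" + "hoeb" = "ljjhoeb"

ljjhoeb


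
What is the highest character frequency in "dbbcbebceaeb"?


Input: dbbcbebceaeb
Character counts:
  'a': 1
  'b': 5
  'c': 2
  'd': 1
  'e': 3
Maximum frequency: 5

5


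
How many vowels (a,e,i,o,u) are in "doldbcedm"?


Input: doldbcedm
Checking each character:
  'd' at position 0: consonant
  'o' at position 1: vowel (running total: 1)
  'l' at position 2: consonant
  'd' at position 3: consonant
  'b' at position 4: consonant
  'c' at position 5: consonant
  'e' at position 6: vowel (running total: 2)
  'd' at position 7: consonant
  'm' at position 8: consonant
Total vowels: 2

2


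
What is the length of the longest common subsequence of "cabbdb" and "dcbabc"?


LCS of "cabbdb" and "dcbabc"
DP table:
           d    c    b    a    b    c
      0    0    0    0    0    0    0
  c   0    0    1    1    1    1    1
  a   0    0    1    1    2    2    2
  b   0    0    1    2    2    3    3
  b   0    0    1    2    2    3    3
  d   0    1    1    2    2    3    3
  b   0    1    1    2    2    3    3
LCS length = dp[6][6] = 3

3


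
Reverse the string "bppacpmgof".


Input: bppacpmgof
Reading characters right to left:
  Position 9: 'f'
  Position 8: 'o'
  Position 7: 'g'
  Position 6: 'm'
  Position 5: 'p'
  Position 4: 'c'
  Position 3: 'a'
  Position 2: 'p'
  Position 1: 'p'
  Position 0: 'b'
Reversed: fogmpcappb

fogmpcappb


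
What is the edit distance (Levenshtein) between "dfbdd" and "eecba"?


Computing edit distance: "dfbdd" -> "eecba"
DP table:
           e    e    c    b    a
      0    1    2    3    4    5
  d   1    1    2    3    4    5
  f   2    2    2    3    4    5
  b   3    3    3    3    3    4
  d   4    4    4    4    4    4
  d   5    5    5    5    5    5
Edit distance = dp[5][5] = 5

5


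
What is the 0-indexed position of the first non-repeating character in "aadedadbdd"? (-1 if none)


Input: aadedadbdd
Character frequencies:
  'a': 3
  'b': 1
  'd': 5
  'e': 1
Scanning left to right for freq == 1:
  Position 0 ('a'): freq=3, skip
  Position 1 ('a'): freq=3, skip
  Position 2 ('d'): freq=5, skip
  Position 3 ('e'): unique! => answer = 3

3


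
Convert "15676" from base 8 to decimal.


Input: "15676" in base 8
Positional expansion:
  Digit '1' (value 1) x 8^4 = 4096
  Digit '5' (value 5) x 8^3 = 2560
  Digit '6' (value 6) x 8^2 = 384
  Digit '7' (value 7) x 8^1 = 56
  Digit '6' (value 6) x 8^0 = 6
Sum = 7102

7102


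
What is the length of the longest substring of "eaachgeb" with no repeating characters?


Input: "eaachgeb"
Sliding window (track last position of each char):
  Position 0 ('e'): window [0,0] length 1 -- new best
  Position 1 ('a'): window [0,1] length 2 -- new best
  Position 2 ('a'): repeat (last at 1), move window start to 2
  Position 2 ('a'): window [2,2] length 1
  Position 3 ('c'): window [2,3] length 2
  Position 4 ('h'): window [2,4] length 3 -- new best
  Position 5 ('g'): window [2,5] length 4 -- new best
  Position 6 ('e'): window [2,6] length 5 -- new best
  Position 7 ('b'): window [2,7] length 6 -- new best
Longest substring with no repeats: "achgeb" with length 6

6


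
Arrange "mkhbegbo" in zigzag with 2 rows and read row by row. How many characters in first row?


Zigzag "mkhbegbo" into 2 rows:
Placing characters:
  'm' => row 0
  'k' => row 1
  'h' => row 0
  'b' => row 1
  'e' => row 0
  'g' => row 1
  'b' => row 0
  'o' => row 1
Rows:
  Row 0: "mheb"
  Row 1: "kbgo"
First row length: 4

4


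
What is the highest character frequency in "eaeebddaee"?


Input: eaeebddaee
Character counts:
  'a': 2
  'b': 1
  'd': 2
  'e': 5
Maximum frequency: 5

5


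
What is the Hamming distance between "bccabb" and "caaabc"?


Comparing "bccabb" and "caaabc" position by position:
  Position 0: 'b' vs 'c' => differ
  Position 1: 'c' vs 'a' => differ
  Position 2: 'c' vs 'a' => differ
  Position 3: 'a' vs 'a' => same
  Position 4: 'b' vs 'b' => same
  Position 5: 'b' vs 'c' => differ
Total differences (Hamming distance): 4

4


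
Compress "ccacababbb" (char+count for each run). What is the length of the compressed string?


Input: ccacababbb
Runs:
  'c' x 2 => "c2"
  'a' x 1 => "a1"
  'c' x 1 => "c1"
  'a' x 1 => "a1"
  'b' x 1 => "b1"
  'a' x 1 => "a1"
  'b' x 3 => "b3"
Compressed: "c2a1c1a1b1a1b3"
Compressed length: 14

14


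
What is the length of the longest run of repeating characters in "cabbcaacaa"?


Input: "cabbcaacaa"
Scanning for longest run:
  Position 1 ('a'): new char, reset run to 1
  Position 2 ('b'): new char, reset run to 1
  Position 3 ('b'): continues run of 'b', length=2
  Position 4 ('c'): new char, reset run to 1
  Position 5 ('a'): new char, reset run to 1
  Position 6 ('a'): continues run of 'a', length=2
  Position 7 ('c'): new char, reset run to 1
  Position 8 ('a'): new char, reset run to 1
  Position 9 ('a'): continues run of 'a', length=2
Longest run: 'b' with length 2

2


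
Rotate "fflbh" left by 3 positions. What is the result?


Input: "fflbh", rotate left by 3
First 3 characters: "ffl"
Remaining characters: "bh"
Concatenate remaining + first: "bh" + "ffl" = "bhffl"

bhffl


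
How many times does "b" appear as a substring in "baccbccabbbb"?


Searching for "b" in "baccbccabbbb"
Scanning each position:
  Position 0: "b" => MATCH
  Position 1: "a" => no
  Position 2: "c" => no
  Position 3: "c" => no
  Position 4: "b" => MATCH
  Position 5: "c" => no
  Position 6: "c" => no
  Position 7: "a" => no
  Position 8: "b" => MATCH
  Position 9: "b" => MATCH
  Position 10: "b" => MATCH
  Position 11: "b" => MATCH
Total occurrences: 6

6


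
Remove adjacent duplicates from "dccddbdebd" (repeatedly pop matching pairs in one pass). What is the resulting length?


Input: dccddbdebd
Stack-based adjacent duplicate removal:
  Read 'd': push. Stack: d
  Read 'c': push. Stack: dc
  Read 'c': matches stack top 'c' => pop. Stack: d
  Read 'd': matches stack top 'd' => pop. Stack: (empty)
  Read 'd': push. Stack: d
  Read 'b': push. Stack: db
  Read 'd': push. Stack: dbd
  Read 'e': push. Stack: dbde
  Read 'b': push. Stack: dbdeb
  Read 'd': push. Stack: dbdebd
Final stack: "dbdebd" (length 6)

6


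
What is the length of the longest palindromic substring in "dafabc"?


Input: "dafabc"
Checking substrings for palindromes:
  [1:4] "afa" (len 3) => palindrome
Longest palindromic substring: "afa" with length 3

3


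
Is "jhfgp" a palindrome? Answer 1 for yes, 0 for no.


Input: jhfgp
Reversed: pgfhj
  Compare pos 0 ('j') with pos 4 ('p'): MISMATCH
  Compare pos 1 ('h') with pos 3 ('g'): MISMATCH
Result: not a palindrome

0


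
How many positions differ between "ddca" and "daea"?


Comparing "ddca" and "daea" position by position:
  Position 0: 'd' vs 'd' => same
  Position 1: 'd' vs 'a' => DIFFER
  Position 2: 'c' vs 'e' => DIFFER
  Position 3: 'a' vs 'a' => same
Positions that differ: 2

2


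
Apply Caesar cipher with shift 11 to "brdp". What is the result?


Caesar cipher: shift "brdp" by 11
  'b' (pos 1) + 11 = pos 12 = 'm'
  'r' (pos 17) + 11 = pos 2 = 'c'
  'd' (pos 3) + 11 = pos 14 = 'o'
  'p' (pos 15) + 11 = pos 0 = 'a'
Result: mcoa

mcoa


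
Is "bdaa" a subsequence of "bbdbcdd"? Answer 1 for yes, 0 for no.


Check if "bdaa" is a subsequence of "bbdbcdd"
Greedy scan:
  Position 0 ('b'): matches sub[0] = 'b'
  Position 1 ('b'): no match needed
  Position 2 ('d'): matches sub[1] = 'd'
  Position 3 ('b'): no match needed
  Position 4 ('c'): no match needed
  Position 5 ('d'): no match needed
  Position 6 ('d'): no match needed
Only matched 2/4 characters => not a subsequence

0


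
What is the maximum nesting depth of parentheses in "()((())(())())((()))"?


Input: "()((())(())())((()))"
Tracking depth:
  Position 0 '(': depth becomes 1
  Position 1 ')': depth becomes 0
  Position 2 '(': depth becomes 1
  Position 3 '(': depth becomes 2
  Position 4 '(': depth becomes 3
  Position 5 ')': depth becomes 2
  Position 6 ')': depth becomes 1
  Position 7 '(': depth becomes 2
  Position 8 '(': depth becomes 3
  Position 9 ')': depth becomes 2
  Position 10 ')': depth becomes 1
  Position 11 '(': depth becomes 2
  Position 12 ')': depth becomes 1
  Position 13 ')': depth becomes 0
  Position 14 '(': depth becomes 1
  Position 15 '(': depth becomes 2
  Position 16 '(': depth becomes 3
  Position 17 ')': depth becomes 2
  Position 18 ')': depth becomes 1
  Position 19 ')': depth becomes 0
Maximum depth reached: 3

3


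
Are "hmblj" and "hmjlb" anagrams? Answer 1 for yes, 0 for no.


Strings: "hmblj", "hmjlb"
Sorted first:  bhjlm
Sorted second: bhjlm
Sorted forms match => anagrams

1


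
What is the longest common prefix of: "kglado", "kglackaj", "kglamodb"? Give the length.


Words: kglado, kglackaj, kglamodb
  Position 0: all 'k' => match
  Position 1: all 'g' => match
  Position 2: all 'l' => match
  Position 3: all 'a' => match
  Position 4: ('d', 'c', 'm') => mismatch, stop
LCP = "kgla" (length 4)

4


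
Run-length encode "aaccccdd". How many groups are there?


Input: aaccccdd
Scanning for consecutive runs:
  Group 1: 'a' x 2 (positions 0-1)
  Group 2: 'c' x 4 (positions 2-5)
  Group 3: 'd' x 2 (positions 6-7)
Total groups: 3

3


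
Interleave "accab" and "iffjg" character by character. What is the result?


Interleaving "accab" and "iffjg":
  Position 0: 'a' from first, 'i' from second => "ai"
  Position 1: 'c' from first, 'f' from second => "cf"
  Position 2: 'c' from first, 'f' from second => "cf"
  Position 3: 'a' from first, 'j' from second => "aj"
  Position 4: 'b' from first, 'g' from second => "bg"
Result: aicfcfajbg

aicfcfajbg


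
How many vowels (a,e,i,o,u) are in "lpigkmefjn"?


Input: lpigkmefjn
Checking each character:
  'l' at position 0: consonant
  'p' at position 1: consonant
  'i' at position 2: vowel (running total: 1)
  'g' at position 3: consonant
  'k' at position 4: consonant
  'm' at position 5: consonant
  'e' at position 6: vowel (running total: 2)
  'f' at position 7: consonant
  'j' at position 8: consonant
  'n' at position 9: consonant
Total vowels: 2

2


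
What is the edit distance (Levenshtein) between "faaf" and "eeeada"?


Computing edit distance: "faaf" -> "eeeada"
DP table:
           e    e    e    a    d    a
      0    1    2    3    4    5    6
  f   1    1    2    3    4    5    6
  a   2    2    2    3    3    4    5
  a   3    3    3    3    3    4    4
  f   4    4    4    4    4    4    5
Edit distance = dp[4][6] = 5

5


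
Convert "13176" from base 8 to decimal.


Input: "13176" in base 8
Positional expansion:
  Digit '1' (value 1) x 8^4 = 4096
  Digit '3' (value 3) x 8^3 = 1536
  Digit '1' (value 1) x 8^2 = 64
  Digit '7' (value 7) x 8^1 = 56
  Digit '6' (value 6) x 8^0 = 6
Sum = 5758

5758


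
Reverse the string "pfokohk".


Input: pfokohk
Reading characters right to left:
  Position 6: 'k'
  Position 5: 'h'
  Position 4: 'o'
  Position 3: 'k'
  Position 2: 'o'
  Position 1: 'f'
  Position 0: 'p'
Reversed: khokofp

khokofp


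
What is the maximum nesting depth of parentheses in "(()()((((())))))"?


Input: "(()()((((())))))"
Tracking depth:
  Position 0 '(': depth becomes 1
  Position 1 '(': depth becomes 2
  Position 2 ')': depth becomes 1
  Position 3 '(': depth becomes 2
  Position 4 ')': depth becomes 1
  Position 5 '(': depth becomes 2
  Position 6 '(': depth becomes 3
  Position 7 '(': depth becomes 4
  Position 8 '(': depth becomes 5
  Position 9 '(': depth becomes 6
  Position 10 ')': depth becomes 5
  Position 11 ')': depth becomes 4
  Position 12 ')': depth becomes 3
  Position 13 ')': depth becomes 2
  Position 14 ')': depth becomes 1
  Position 15 ')': depth becomes 0
Maximum depth reached: 6

6


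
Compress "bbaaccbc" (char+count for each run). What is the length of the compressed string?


Input: bbaaccbc
Runs:
  'b' x 2 => "b2"
  'a' x 2 => "a2"
  'c' x 2 => "c2"
  'b' x 1 => "b1"
  'c' x 1 => "c1"
Compressed: "b2a2c2b1c1"
Compressed length: 10

10


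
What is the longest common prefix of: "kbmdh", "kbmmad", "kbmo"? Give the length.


Words: kbmdh, kbmmad, kbmo
  Position 0: all 'k' => match
  Position 1: all 'b' => match
  Position 2: all 'm' => match
  Position 3: ('d', 'm', 'o') => mismatch, stop
LCP = "kbm" (length 3)

3


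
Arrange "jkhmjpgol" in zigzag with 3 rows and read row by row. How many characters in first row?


Zigzag "jkhmjpgol" into 3 rows:
Placing characters:
  'j' => row 0
  'k' => row 1
  'h' => row 2
  'm' => row 1
  'j' => row 0
  'p' => row 1
  'g' => row 2
  'o' => row 1
  'l' => row 0
Rows:
  Row 0: "jjl"
  Row 1: "kmpo"
  Row 2: "hg"
First row length: 3

3
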